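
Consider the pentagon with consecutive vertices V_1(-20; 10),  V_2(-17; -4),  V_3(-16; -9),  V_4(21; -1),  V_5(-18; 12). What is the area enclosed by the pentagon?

Σ = (250) + (89) + (205) + (234) + (60) = 838
Area = |Σ|/2 = 419.

419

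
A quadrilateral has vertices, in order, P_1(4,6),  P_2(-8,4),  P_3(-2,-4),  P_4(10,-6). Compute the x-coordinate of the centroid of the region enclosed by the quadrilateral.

1.3

Apply the surveyor's formula. First the cross-terms c_i = x_i·y_{i+1} − x_{i+1}·y_i:
  64, 40, 52, 84  ⇒  2A = 240, A = 120.
Then Σ (x_i + x_{i+1})·c_i = 936, so x̄ = 936 / (6·120) = 1.3.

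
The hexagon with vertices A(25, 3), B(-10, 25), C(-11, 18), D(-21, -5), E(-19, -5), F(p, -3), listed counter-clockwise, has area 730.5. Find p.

17

The doubled signed area Σ (x_i y_{i+1} − x_{i+1} y_i) is linear in p.
With p=0 it equals 1325; the coefficient of p is 8 (from the two edges through F).
So 8·p + 1325 = 2·730.5 = 1461 ⇒ p = 17.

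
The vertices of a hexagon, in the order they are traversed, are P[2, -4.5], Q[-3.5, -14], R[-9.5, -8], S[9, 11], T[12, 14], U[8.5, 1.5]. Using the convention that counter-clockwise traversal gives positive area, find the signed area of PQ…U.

Σ = (-43.75) + (-105) + (-32.5) + (-6) + (-101) + (-41.25) = -329.5
Signed area = Σ/2 = -164.75 (negative ⇒ clockwise traversal).

-164.75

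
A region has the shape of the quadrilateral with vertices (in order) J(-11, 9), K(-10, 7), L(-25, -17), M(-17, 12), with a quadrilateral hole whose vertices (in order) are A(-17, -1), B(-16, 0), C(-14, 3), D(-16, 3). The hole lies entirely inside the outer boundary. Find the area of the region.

121.5

Outer boundary:
Apply Gauss's area formula: 2A = Σ (x_i·y_{i+1} − x_{i+1}·y_i), indices taken mod 4.
J→K: (-11)(7) − (-10)(9) = 13
K→L: (-10)(-17) − (-25)(7) = 345
L→M: (-25)(12) − (-17)(-17) = -589
M→J: (-17)(9) − (-11)(12) = -21
Σ = -252
Area = |Σ|/2 = 126.
Hole:
A→B: (-17)(0) − (-16)(-1) = -16
B→C: (-16)(3) − (-14)(0) = -48
C→D: (-14)(3) − (-16)(3) = 6
D→A: (-16)(-1) − (-17)(3) = 67
Σ = 9
Area = |Σ|/2 = 4.5.
Net area = 126 − 4.5 = 121.5.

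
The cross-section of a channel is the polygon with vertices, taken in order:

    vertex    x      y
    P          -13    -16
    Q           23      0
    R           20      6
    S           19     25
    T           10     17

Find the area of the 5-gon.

513

Σ = (368) + (138) + (386) + (73) + (61) = 1026
Area = |Σ|/2 = 513.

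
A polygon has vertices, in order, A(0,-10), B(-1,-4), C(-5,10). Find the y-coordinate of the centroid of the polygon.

-4/3

Apply the surveyor's formula. First the cross-terms c_i = x_i·y_{i+1} − x_{i+1}·y_i:
  -10, -30, 50  ⇒  2A = 10, A = 5.
Then Σ (y_i + y_{i+1})·c_i = -40, so ȳ = -40 / (6·5) = -4/3.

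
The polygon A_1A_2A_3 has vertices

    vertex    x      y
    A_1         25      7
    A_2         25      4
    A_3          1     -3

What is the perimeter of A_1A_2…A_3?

|A_1A_2| = √((0)² + (-3)²) = √9 = 3
|A_2A_3| = √((-24)² + (-7)²) = √625 = 25
|A_3A_1| = √((24)² + (10)²) = √676 = 26
Perimeter = 3 + 25 + 26 = 54.

54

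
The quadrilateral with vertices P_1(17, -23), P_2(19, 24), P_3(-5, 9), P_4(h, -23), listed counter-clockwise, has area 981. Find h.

-10

The doubled signed area Σ (x_i y_{i+1} − x_{i+1} y_i) is linear in h.
With h=0 it equals 1642; the coefficient of h is -32 (from the two edges through P_4).
So -32·h + 1642 = 2·981 = 1962 ⇒ h = -10.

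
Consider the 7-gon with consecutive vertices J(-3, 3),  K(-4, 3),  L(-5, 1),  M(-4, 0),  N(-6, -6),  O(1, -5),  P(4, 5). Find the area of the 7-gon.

65

Σ = (3) + (11) + (4) + (24) + (36) + (25) + (27) = 130
Area = |Σ|/2 = 65.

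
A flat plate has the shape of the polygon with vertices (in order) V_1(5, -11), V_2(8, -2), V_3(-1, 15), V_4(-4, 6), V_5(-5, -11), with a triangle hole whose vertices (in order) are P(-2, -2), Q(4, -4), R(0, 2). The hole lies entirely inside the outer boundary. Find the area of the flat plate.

203

Outer boundary:
Apply the surveyor's formula: 2A = Σ (x_i·y_{i+1} − x_{i+1}·y_i), indices taken mod 5.
Cross-terms: 78, 118, 54, 74, 110  ⇒  Σ = 434
Area = |Σ|/2 = 217.
Hole:
Apply the shoelace (surveyor's) formula: 2A = Σ (x_i·y_{i+1} − x_{i+1}·y_i), indices taken mod 3.
Σ = (16) + (8) + (4) = 28
Area = |Σ|/2 = 14.
Net area = 217 − 14 = 203.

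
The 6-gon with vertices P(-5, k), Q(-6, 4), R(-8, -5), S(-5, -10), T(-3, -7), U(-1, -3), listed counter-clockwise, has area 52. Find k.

3

The doubled signed area Σ (x_i y_{i+1} − x_{i+1} y_i) is linear in k.
With k=0 it equals 89; the coefficient of k is 5 (from the two edges through P).
So 5·k + 89 = 2·52 = 104 ⇒ k = 3.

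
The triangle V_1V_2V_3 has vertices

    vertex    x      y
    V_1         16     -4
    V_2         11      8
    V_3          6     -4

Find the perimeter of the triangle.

|V_1V_2| = √((-5)² + (12)²) = √169 = 13
|V_2V_3| = √((-5)² + (-12)²) = √169 = 13
|V_3V_1| = √((10)² + (0)²) = √100 = 10
Perimeter = 13 + 13 + 10 = 36.

36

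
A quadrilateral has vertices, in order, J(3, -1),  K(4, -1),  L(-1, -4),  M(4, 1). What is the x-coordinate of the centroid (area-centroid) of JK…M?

2

Apply the shoelace formula. First the cross-terms c_i = x_i·y_{i+1} − x_{i+1}·y_i:
  1, -17, 15, -7  ⇒  2A = -8, A = -4.
Then Σ (x_i + x_{i+1})·c_i = -48, so x̄ = -48 / (6·(-4)) = 2.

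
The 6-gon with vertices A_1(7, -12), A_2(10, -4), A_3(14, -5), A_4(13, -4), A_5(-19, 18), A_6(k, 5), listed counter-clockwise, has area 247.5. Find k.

The doubled signed area Σ (x_i y_{i+1} − x_{i+1} y_i) is linear in k.
With k=0 it equals 135; the coefficient of k is -30 (from the two edges through A_6).
So -30·k + 135 = 2·247.5 = 495 ⇒ k = -12.

-12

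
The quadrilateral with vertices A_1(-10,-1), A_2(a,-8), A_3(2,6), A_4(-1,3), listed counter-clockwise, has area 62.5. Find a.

Write out the shoelace sum; only the two edges meeting at A_2 involve a:
2·Area = [((-10)·(-8) − a·(-1)) + (a·6 − 2·(-8))] + 43
       = 7·a + 139 = 125
⇒ a = -2.

-2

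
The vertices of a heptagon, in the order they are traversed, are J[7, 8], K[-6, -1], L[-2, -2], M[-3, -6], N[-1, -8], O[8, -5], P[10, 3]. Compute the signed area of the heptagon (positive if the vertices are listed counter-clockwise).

138.5

J→K: (7)(-1) − (-6)(8) = 41
K→L: (-6)(-2) − (-2)(-1) = 10
L→M: (-2)(-6) − (-3)(-2) = 6
M→N: (-3)(-8) − (-1)(-6) = 18
N→O: (-1)(-5) − (8)(-8) = 69
O→P: (8)(3) − (10)(-5) = 74
P→J: (10)(8) − (7)(3) = 59
Σ = 277
Signed area = Σ/2 = 138.5 (positive ⇒ counter-clockwise traversal).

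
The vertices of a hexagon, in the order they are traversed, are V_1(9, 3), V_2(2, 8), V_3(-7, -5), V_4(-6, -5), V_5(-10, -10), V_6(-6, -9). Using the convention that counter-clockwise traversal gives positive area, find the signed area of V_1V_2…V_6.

110

V_1→V_2: (9)(8) − (2)(3) = 66
V_2→V_3: (2)(-5) − (-7)(8) = 46
V_3→V_4: (-7)(-5) − (-6)(-5) = 5
V_4→V_5: (-6)(-10) − (-10)(-5) = 10
V_5→V_6: (-10)(-9) − (-6)(-10) = 30
V_6→V_1: (-6)(3) − (9)(-9) = 63
Σ = 220
Signed area = Σ/2 = 110 (positive ⇒ counter-clockwise traversal).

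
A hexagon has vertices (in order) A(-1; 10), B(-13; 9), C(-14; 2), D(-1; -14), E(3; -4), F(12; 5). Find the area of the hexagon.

326.5

Apply the shoelace formula: 2A = Σ (x_i·y_{i+1} − x_{i+1}·y_i), indices taken mod 6.
Σ = (121) + (100) + (198) + (46) + (63) + (125) = 653
Area = |Σ|/2 = 326.5.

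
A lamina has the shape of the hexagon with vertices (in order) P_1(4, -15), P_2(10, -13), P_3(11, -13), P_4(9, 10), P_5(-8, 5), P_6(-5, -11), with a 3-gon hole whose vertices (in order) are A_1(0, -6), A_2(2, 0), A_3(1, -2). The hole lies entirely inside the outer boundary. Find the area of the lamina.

346.5

Outer boundary:
Cross-terms: 98, 13, 227, 125, 113, 119  ⇒  Σ = 695
Area = |Σ|/2 = 347.5.
Hole:
Σ = (12) + (-4) + (-6) = 2
Area = |Σ|/2 = 1.
Net area = 347.5 − 1 = 346.5.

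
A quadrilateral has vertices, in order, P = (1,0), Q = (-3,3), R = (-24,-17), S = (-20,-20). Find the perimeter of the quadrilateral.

|PQ| = √((-4)² + (3)²) = √25 = 5
|QR| = √((-21)² + (-20)²) = √841 = 29
|RS| = √((4)² + (-3)²) = √25 = 5
|SP| = √((21)² + (20)²) = √841 = 29
Perimeter = 5 + 29 + 5 + 29 = 68.

68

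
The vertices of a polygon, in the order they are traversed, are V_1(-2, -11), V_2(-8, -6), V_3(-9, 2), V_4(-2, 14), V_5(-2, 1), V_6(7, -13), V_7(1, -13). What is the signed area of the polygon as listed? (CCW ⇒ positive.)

Σ = (-76) + (-70) + (-122) + (26) + (19) + (-78) + (-37) = -338
Signed area = Σ/2 = -169 (negative ⇒ clockwise traversal).

-169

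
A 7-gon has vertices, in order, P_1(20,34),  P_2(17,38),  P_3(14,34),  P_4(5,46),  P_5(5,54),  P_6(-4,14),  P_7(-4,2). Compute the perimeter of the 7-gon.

126

|P_1P_2| = √((-3)² + (4)²) = √25 = 5
|P_2P_3| = √((-3)² + (-4)²) = √25 = 5
|P_3P_4| = √((-9)² + (12)²) = √225 = 15
|P_4P_5| = √((0)² + (8)²) = √64 = 8
|P_5P_6| = √((-9)² + (-40)²) = √1681 = 41
|P_6P_7| = √((0)² + (-12)²) = √144 = 12
|P_7P_1| = √((24)² + (32)²) = √1600 = 40
Perimeter = 5 + 5 + 15 + 8 + 41 + 12 + 40 = 126.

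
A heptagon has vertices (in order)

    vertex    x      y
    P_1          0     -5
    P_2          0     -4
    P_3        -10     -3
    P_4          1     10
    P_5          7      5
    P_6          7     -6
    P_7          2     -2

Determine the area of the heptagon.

145.5

Σ = (0) + (-40) + (-97) + (-65) + (-77) + (-2) + (-10) = -291
Area = |Σ|/2 = 145.5.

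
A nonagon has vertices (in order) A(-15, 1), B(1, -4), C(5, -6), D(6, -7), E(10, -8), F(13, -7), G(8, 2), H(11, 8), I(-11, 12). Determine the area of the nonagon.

Apply the shoelace formula: 2A = Σ (x_i·y_{i+1} − x_{i+1}·y_i), indices taken mod 9.
Σ = (59) + (14) + (1) + (22) + (34) + (82) + (42) + (220) + (169) = 643
Area = |Σ|/2 = 321.5.

321.5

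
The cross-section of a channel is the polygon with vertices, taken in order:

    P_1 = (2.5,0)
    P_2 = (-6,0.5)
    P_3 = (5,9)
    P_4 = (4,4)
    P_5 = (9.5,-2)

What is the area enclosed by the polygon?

Σ = (1.25) + (-56.5) + (-16) + (-46) + (5) = -112.25
Area = |Σ|/2 = 56.125.

56.125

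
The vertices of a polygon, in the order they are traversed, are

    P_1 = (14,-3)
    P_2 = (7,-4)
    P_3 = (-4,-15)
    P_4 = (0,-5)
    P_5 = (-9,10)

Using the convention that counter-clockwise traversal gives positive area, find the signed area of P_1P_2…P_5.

-147

Apply Gauss's area formula: 2A = Σ (x_i·y_{i+1} − x_{i+1}·y_i), indices taken mod 5.
Cross-terms: -35, -121, 20, -45, -113  ⇒  Σ = -294
Signed area = Σ/2 = -147 (negative ⇒ clockwise traversal).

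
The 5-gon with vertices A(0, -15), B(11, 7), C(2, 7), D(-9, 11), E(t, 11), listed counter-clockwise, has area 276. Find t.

-13

Write out the shoelace sum; only the two edges meeting at E involve t:
2·Area = [((-9)·11 − t·11) + (t·(-15) − 0·11)] + 313
       = -26·t + 214 = 552
⇒ t = -13.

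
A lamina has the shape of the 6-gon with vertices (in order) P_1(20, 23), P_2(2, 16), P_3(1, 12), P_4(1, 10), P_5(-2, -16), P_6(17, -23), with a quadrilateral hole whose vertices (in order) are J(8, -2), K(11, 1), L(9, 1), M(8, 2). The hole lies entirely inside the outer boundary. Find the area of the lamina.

Outer boundary:
Apply Gauss's area formula: 2A = Σ (x_i·y_{i+1} − x_{i+1}·y_i), indices taken mod 6.
P_1→P_2: (20)(16) − (2)(23) = 274
P_2→P_3: (2)(12) − (1)(16) = 8
P_3→P_4: (1)(10) − (1)(12) = -2
P_4→P_5: (1)(-16) − (-2)(10) = 4
P_5→P_6: (-2)(-23) − (17)(-16) = 318
P_6→P_1: (17)(23) − (20)(-23) = 851
Σ = 1453
Area = |Σ|/2 = 726.5.
Hole:
Apply the shoelace formula: 2A = Σ (x_i·y_{i+1} − x_{i+1}·y_i), indices taken mod 4.
Σ = (30) + (2) + (10) + (-32) = 10
Area = |Σ|/2 = 5.
Net area = 726.5 − 5 = 721.5.

721.5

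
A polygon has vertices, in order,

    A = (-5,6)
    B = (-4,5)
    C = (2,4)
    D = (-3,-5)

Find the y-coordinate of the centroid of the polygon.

145/102

Apply the surveyor's formula. First the cross-terms c_i = x_i·y_{i+1} − x_{i+1}·y_i:
  -1, -26, 2, -43  ⇒  2A = -68, A = -34.
Then Σ (y_i + y_{i+1})·c_i = -290, so ȳ = -290 / (6·(-34)) = 145/102.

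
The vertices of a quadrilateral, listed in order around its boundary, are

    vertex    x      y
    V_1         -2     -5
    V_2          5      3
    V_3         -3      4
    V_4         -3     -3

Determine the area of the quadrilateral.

39

Apply the surveyor's formula: 2A = Σ (x_i·y_{i+1} − x_{i+1}·y_i), indices taken mod 4.
Σ = (19) + (29) + (21) + (9) = 78
Area = |Σ|/2 = 39.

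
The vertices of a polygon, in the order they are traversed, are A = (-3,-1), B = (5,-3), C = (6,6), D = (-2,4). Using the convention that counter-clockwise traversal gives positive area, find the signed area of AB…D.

Σ = (14) + (48) + (36) + (14) = 112
Signed area = Σ/2 = 56 (positive ⇒ counter-clockwise traversal).

56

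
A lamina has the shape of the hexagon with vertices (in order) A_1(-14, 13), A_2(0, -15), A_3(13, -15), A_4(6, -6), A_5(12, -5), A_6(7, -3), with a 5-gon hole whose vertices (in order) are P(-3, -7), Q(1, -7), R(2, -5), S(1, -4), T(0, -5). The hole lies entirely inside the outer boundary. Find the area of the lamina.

Outer boundary:
Apply the shoelace formula: 2A = Σ (x_i·y_{i+1} − x_{i+1}·y_i), indices taken mod 6.
Σ = (210) + (195) + (12) + (42) + (-1) + (49) = 507
Area = |Σ|/2 = 253.5.
Hole:
P→Q: (-3)(-7) − (1)(-7) = 28
Q→R: (1)(-5) − (2)(-7) = 9
R→S: (2)(-4) − (1)(-5) = -3
S→T: (1)(-5) − (0)(-4) = -5
T→P: (0)(-7) − (-3)(-5) = -15
Σ = 14
Area = |Σ|/2 = 7.
Net area = 253.5 − 7 = 246.5.

246.5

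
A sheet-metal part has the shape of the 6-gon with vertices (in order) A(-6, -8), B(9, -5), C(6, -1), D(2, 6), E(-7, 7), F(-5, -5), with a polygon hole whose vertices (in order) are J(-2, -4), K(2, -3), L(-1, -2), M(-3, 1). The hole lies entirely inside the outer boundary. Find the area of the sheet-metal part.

141.5

Outer boundary:
Apply the surveyor's formula: 2A = Σ (x_i·y_{i+1} − x_{i+1}·y_i), indices taken mod 6.
Cross-terms: 102, 21, 38, 56, 70, 10  ⇒  Σ = 297
Area = |Σ|/2 = 148.5.
Hole:
Σ = (14) + (-7) + (-7) + (14) = 14
Area = |Σ|/2 = 7.
Net area = 148.5 − 7 = 141.5.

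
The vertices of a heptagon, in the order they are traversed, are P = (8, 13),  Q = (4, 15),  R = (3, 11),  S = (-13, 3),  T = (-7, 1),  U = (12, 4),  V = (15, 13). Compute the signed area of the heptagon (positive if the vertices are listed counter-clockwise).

Apply Gauss's area formula: 2A = Σ (x_i·y_{i+1} − x_{i+1}·y_i), indices taken mod 7.
P→Q: (8)(15) − (4)(13) = 68
Q→R: (4)(11) − (3)(15) = -1
R→S: (3)(3) − (-13)(11) = 152
S→T: (-13)(1) − (-7)(3) = 8
T→U: (-7)(4) − (12)(1) = -40
U→V: (12)(13) − (15)(4) = 96
V→P: (15)(13) − (8)(13) = 91
Σ = 374
Signed area = Σ/2 = 187 (positive ⇒ counter-clockwise traversal).

187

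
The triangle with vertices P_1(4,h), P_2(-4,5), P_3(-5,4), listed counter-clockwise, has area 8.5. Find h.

-4

The doubled signed area Σ (x_i y_{i+1} − x_{i+1} y_i) is linear in h.
With h=0 it equals 13; the coefficient of h is -1 (from the two edges through P_1).
So -1·h + 13 = 2·8.5 = 17 ⇒ h = -4.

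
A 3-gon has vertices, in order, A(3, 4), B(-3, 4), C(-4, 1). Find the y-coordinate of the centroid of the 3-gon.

3

Apply the shoelace (surveyor's) formula. First the cross-terms c_i = x_i·y_{i+1} − x_{i+1}·y_i:
  24, 13, -19  ⇒  2A = 18, A = 9.
Then Σ (y_i + y_{i+1})·c_i = 162, so ȳ = 162 / (6·9) = 3.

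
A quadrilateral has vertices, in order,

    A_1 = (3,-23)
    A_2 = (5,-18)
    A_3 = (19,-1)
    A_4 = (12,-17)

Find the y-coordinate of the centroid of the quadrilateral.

-949/69

Apply the shoelace formula. First the cross-terms c_i = x_i·y_{i+1} − x_{i+1}·y_i:
  61, 337, -311, -225  ⇒  2A = -138, A = -69.
Then Σ (y_i + y_{i+1})·c_i = 5694, so ȳ = 5694 / (6·(-69)) = -949/69.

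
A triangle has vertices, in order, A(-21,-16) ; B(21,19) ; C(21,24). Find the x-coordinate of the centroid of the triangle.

7

Apply the shoelace formula. First the cross-terms c_i = x_i·y_{i+1} − x_{i+1}·y_i:
  -63, 105, 168  ⇒  2A = 210, A = 105.
Then Σ (x_i + x_{i+1})·c_i = 4410, so x̄ = 4410 / (6·105) = 7.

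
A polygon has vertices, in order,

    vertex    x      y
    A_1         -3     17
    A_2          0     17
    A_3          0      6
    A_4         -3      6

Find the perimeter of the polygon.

|A_1A_2| = √((3)² + (0)²) = √9 = 3
|A_2A_3| = √((0)² + (-11)²) = √121 = 11
|A_3A_4| = √((-3)² + (0)²) = √9 = 3
|A_4A_1| = √((0)² + (11)²) = √121 = 11
Perimeter = 3 + 11 + 3 + 11 = 28.

28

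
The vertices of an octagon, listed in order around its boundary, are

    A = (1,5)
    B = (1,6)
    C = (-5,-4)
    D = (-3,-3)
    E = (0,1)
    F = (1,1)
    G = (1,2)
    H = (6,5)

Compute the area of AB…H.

Cross-terms: 1, 26, 3, -3, -1, 1, -7, 25  ⇒  Σ = 45
Area = |Σ|/2 = 22.5.

22.5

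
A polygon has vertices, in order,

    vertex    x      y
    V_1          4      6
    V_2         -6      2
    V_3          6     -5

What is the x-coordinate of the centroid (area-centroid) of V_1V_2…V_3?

4/3

Apply the surveyor's formula. First the cross-terms c_i = x_i·y_{i+1} − x_{i+1}·y_i:
  44, 18, 56  ⇒  2A = 118, A = 59.
Then Σ (x_i + x_{i+1})·c_i = 472, so x̄ = 472 / (6·59) = 4/3.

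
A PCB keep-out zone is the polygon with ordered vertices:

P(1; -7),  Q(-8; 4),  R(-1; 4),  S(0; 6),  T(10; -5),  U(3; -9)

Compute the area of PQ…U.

Apply the surveyor's formula: 2A = Σ (x_i·y_{i+1} − x_{i+1}·y_i), indices taken mod 6.
Σ = (-52) + (-28) + (-6) + (-60) + (-75) + (-12) = -233
Area = |Σ|/2 = 116.5.

116.5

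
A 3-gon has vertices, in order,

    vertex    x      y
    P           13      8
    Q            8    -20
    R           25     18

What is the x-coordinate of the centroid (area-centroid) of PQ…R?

Apply the shoelace (surveyor's) formula. First the cross-terms c_i = x_i·y_{i+1} − x_{i+1}·y_i:
  -324, 644, -34  ⇒  2A = 286, A = 143.
Then Σ (x_i + x_{i+1})·c_i = 13156, so x̄ = 13156 / (6·143) = 46/3.

46/3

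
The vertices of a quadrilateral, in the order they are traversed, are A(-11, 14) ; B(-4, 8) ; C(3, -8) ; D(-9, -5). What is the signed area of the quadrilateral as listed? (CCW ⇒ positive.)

-146

Apply the shoelace formula: 2A = Σ (x_i·y_{i+1} − x_{i+1}·y_i), indices taken mod 4.
Cross-terms: -32, 8, -87, -181  ⇒  Σ = -292
Signed area = Σ/2 = -146 (negative ⇒ clockwise traversal).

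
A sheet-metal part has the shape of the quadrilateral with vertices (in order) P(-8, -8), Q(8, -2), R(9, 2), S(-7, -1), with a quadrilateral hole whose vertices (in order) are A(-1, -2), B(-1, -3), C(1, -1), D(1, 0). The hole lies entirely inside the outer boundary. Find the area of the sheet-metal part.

81.5

Outer boundary:
Apply Gauss's area formula: 2A = Σ (x_i·y_{i+1} − x_{i+1}·y_i), indices taken mod 4.
Σ = (80) + (34) + (5) + (48) = 167
Area = |Σ|/2 = 83.5.
Hole:
Σ = (1) + (4) + (1) + (-2) = 4
Area = |Σ|/2 = 2.
Net area = 83.5 − 2 = 81.5.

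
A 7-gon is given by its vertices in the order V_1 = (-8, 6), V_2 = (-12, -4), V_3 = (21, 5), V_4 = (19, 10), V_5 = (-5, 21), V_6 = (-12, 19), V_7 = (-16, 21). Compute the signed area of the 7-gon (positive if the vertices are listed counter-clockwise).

Apply Gauss's area formula: 2A = Σ (x_i·y_{i+1} − x_{i+1}·y_i), indices taken mod 7.
Σ = (104) + (24) + (115) + (449) + (157) + (52) + (72) = 973
Signed area = Σ/2 = 486.5 (positive ⇒ counter-clockwise traversal).

486.5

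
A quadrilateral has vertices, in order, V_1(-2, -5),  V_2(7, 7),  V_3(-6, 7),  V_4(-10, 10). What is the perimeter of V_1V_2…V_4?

50

|V_1V_2| = √((9)² + (12)²) = √225 = 15
|V_2V_3| = √((-13)² + (0)²) = √169 = 13
|V_3V_4| = √((-4)² + (3)²) = √25 = 5
|V_4V_1| = √((8)² + (-15)²) = √289 = 17
Perimeter = 15 + 13 + 5 + 17 = 50.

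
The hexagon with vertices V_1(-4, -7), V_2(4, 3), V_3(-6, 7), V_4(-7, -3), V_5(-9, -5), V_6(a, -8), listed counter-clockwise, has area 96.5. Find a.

Write out the shoelace sum; only the two edges meeting at V_6 involve a:
2·Area = [((-9)·(-8) − a·(-5)) + (a·(-7) − (-4)·(-8))] + 137
       = -2·a + 177 = 193
⇒ a = -8.

-8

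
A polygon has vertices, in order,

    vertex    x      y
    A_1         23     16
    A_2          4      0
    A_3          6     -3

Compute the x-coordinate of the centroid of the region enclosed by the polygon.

11

Apply Gauss's area formula. First the cross-terms c_i = x_i·y_{i+1} − x_{i+1}·y_i:
  -64, -12, 165  ⇒  2A = 89, A = 44.5.
Then Σ (x_i + x_{i+1})·c_i = 2937, so x̄ = 2937 / (6·44.5) = 11.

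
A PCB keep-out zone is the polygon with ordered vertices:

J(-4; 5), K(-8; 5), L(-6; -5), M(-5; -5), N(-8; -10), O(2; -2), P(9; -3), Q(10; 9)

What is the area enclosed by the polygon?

J→K: (-4)(5) − (-8)(5) = 20
K→L: (-8)(-5) − (-6)(5) = 70
L→M: (-6)(-5) − (-5)(-5) = 5
M→N: (-5)(-10) − (-8)(-5) = 10
N→O: (-8)(-2) − (2)(-10) = 36
O→P: (2)(-3) − (9)(-2) = 12
P→Q: (9)(9) − (10)(-3) = 111
Q→J: (10)(5) − (-4)(9) = 86
Σ = 350
Area = |Σ|/2 = 175.

175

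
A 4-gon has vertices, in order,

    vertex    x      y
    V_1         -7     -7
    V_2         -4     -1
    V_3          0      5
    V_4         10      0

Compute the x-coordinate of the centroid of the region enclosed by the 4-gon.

Apply the shoelace (surveyor's) formula. First the cross-terms c_i = x_i·y_{i+1} − x_{i+1}·y_i:
  -21, -20, -50, -70  ⇒  2A = -161, A = -80.5.
Then Σ (x_i + x_{i+1})·c_i = -399, so x̄ = -399 / (6·(-80.5)) = 19/23.

19/23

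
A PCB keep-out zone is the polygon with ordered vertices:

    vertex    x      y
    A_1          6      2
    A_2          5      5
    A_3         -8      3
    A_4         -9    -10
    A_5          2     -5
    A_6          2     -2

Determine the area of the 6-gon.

134.5

Apply the surveyor's formula: 2A = Σ (x_i·y_{i+1} − x_{i+1}·y_i), indices taken mod 6.
Σ = (20) + (55) + (107) + (65) + (6) + (16) = 269
Area = |Σ|/2 = 134.5.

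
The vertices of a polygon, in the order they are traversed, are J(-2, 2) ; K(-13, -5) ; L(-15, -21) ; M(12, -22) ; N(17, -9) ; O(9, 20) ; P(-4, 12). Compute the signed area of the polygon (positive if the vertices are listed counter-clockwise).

Apply Gauss's area formula: 2A = Σ (x_i·y_{i+1} − x_{i+1}·y_i), indices taken mod 7.
Σ = (36) + (198) + (582) + (266) + (421) + (188) + (16) = 1707
Signed area = Σ/2 = 853.5 (positive ⇒ counter-clockwise traversal).

853.5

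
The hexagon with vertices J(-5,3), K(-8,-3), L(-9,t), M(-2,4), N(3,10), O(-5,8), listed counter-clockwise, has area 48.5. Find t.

Write out the shoelace sum; only the two edges meeting at L involve t:
2·Area = [((-8)·t − (-9)·(-3)) + ((-9)·4 − (-2)·t)] + 106
       = -6·t + 43 = 97
⇒ t = -9.

-9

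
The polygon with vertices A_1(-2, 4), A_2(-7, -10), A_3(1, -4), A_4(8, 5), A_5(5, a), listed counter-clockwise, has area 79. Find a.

4

Write out the shoelace sum; only the two edges meeting at A_5 involve a:
2·Area = [(8·a − 5·5) + (5·4 − (-2)·a)] + 123
       = 10·a + 118 = 158
⇒ a = 4.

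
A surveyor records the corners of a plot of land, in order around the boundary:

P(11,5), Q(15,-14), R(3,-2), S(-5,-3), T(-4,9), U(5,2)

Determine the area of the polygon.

Apply the shoelace formula: 2A = Σ (x_i·y_{i+1} − x_{i+1}·y_i), indices taken mod 6.
Σ = (-229) + (12) + (-19) + (-57) + (-53) + (3) = -343
Area = |Σ|/2 = 171.5.

171.5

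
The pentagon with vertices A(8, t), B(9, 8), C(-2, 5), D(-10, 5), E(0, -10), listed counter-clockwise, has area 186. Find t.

The doubled signed area Σ (x_i y_{i+1} − x_{i+1} y_i) is linear in t.
With t=0 it equals 345; the coefficient of t is -9 (from the two edges through A).
So -9·t + 345 = 2·186 = 372 ⇒ t = -3.

-3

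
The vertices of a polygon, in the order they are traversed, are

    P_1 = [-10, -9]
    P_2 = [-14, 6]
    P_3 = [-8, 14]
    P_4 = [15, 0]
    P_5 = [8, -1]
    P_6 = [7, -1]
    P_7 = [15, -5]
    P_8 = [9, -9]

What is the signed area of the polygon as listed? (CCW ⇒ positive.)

P_1→P_2: (-10)(6) − (-14)(-9) = -186
P_2→P_3: (-14)(14) − (-8)(6) = -148
P_3→P_4: (-8)(0) − (15)(14) = -210
P_4→P_5: (15)(-1) − (8)(0) = -15
P_5→P_6: (8)(-1) − (7)(-1) = -1
P_6→P_7: (7)(-5) − (15)(-1) = -20
P_7→P_8: (15)(-9) − (9)(-5) = -90
P_8→P_1: (9)(-9) − (-10)(-9) = -171
Σ = -841
Signed area = Σ/2 = -420.5 (negative ⇒ clockwise traversal).

-420.5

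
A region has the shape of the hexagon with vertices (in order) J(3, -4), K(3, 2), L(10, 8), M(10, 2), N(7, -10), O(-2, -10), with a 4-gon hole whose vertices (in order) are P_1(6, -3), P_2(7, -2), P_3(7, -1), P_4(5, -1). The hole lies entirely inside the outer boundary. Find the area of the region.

99.5

Outer boundary:
Cross-terms: 18, 4, -60, -114, -90, 38  ⇒  Σ = -204
Area = |Σ|/2 = 102.
Hole:
Σ = (9) + (7) + (-2) + (-9) = 5
Area = |Σ|/2 = 2.5.
Net area = 102 − 2.5 = 99.5.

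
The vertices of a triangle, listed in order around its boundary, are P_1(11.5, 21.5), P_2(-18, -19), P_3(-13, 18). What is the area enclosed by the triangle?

Apply Gauss's area formula: 2A = Σ (x_i·y_{i+1} − x_{i+1}·y_i), indices taken mod 3.
Σ = (168.5) + (-571) + (-486.5) = -889
Area = |Σ|/2 = 444.5.

444.5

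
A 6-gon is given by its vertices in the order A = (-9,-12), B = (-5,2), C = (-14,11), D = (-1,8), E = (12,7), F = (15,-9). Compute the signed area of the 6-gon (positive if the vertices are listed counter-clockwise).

Apply the surveyor's formula: 2A = Σ (x_i·y_{i+1} − x_{i+1}·y_i), indices taken mod 6.
Σ = (-78) + (-27) + (-101) + (-103) + (-213) + (-261) = -783
Signed area = Σ/2 = -391.5 (negative ⇒ clockwise traversal).

-391.5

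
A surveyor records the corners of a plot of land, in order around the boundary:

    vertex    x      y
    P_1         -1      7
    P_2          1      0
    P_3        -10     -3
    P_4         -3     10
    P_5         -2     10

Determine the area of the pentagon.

Σ = (-7) + (-3) + (-109) + (-10) + (-4) = -133
Area = |Σ|/2 = 66.5.

66.5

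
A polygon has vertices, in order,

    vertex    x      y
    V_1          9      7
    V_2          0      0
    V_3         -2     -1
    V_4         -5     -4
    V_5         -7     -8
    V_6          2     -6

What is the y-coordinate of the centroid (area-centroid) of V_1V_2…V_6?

-301/141

Apply the shoelace formula. First the cross-terms c_i = x_i·y_{i+1} − x_{i+1}·y_i:
  0, 0, 3, 12, 58, 68  ⇒  2A = 141, A = 70.5.
Then Σ (y_i + y_{i+1})·c_i = -903, so ȳ = -903 / (6·70.5) = -301/141.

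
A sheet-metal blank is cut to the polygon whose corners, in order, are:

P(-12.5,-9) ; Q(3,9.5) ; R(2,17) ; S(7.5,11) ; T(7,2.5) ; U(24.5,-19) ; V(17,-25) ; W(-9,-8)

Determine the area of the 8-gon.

543.625

Apply Gauss's area formula: 2A = Σ (x_i·y_{i+1} − x_{i+1}·y_i), indices taken mod 8.
Cross-terms: -91.75, 32, -105.5, -58.25, -194.25, -289.5, -361, -19  ⇒  Σ = -1087.25
Area = |Σ|/2 = 543.625.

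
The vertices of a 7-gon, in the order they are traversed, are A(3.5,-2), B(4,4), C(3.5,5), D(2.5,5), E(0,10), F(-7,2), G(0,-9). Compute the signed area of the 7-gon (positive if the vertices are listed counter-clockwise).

Σ = (22) + (6) + (5) + (25) + (70) + (63) + (31.5) = 222.5
Signed area = Σ/2 = 111.25 (positive ⇒ counter-clockwise traversal).

111.25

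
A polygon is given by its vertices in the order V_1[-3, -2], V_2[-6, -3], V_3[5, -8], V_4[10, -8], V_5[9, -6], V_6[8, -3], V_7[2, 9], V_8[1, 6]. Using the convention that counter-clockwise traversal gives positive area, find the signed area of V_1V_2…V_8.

V_1→V_2: (-3)(-3) − (-6)(-2) = -3
V_2→V_3: (-6)(-8) − (5)(-3) = 63
V_3→V_4: (5)(-8) − (10)(-8) = 40
V_4→V_5: (10)(-6) − (9)(-8) = 12
V_5→V_6: (9)(-3) − (8)(-6) = 21
V_6→V_7: (8)(9) − (2)(-3) = 78
V_7→V_8: (2)(6) − (1)(9) = 3
V_8→V_1: (1)(-2) − (-3)(6) = 16
Σ = 230
Signed area = Σ/2 = 115 (positive ⇒ counter-clockwise traversal).

115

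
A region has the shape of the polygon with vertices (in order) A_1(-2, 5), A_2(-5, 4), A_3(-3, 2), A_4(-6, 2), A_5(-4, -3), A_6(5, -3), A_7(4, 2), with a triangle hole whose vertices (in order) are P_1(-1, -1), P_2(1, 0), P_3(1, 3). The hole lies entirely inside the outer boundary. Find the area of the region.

59

Outer boundary:
Apply Gauss's area formula: 2A = Σ (x_i·y_{i+1} − x_{i+1}·y_i), indices taken mod 7.
Cross-terms: 17, 2, 6, 26, 27, 22, 24  ⇒  Σ = 124
Area = |Σ|/2 = 62.
Hole:
P_1→P_2: (-1)(0) − (1)(-1) = 1
P_2→P_3: (1)(3) − (1)(0) = 3
P_3→P_1: (1)(-1) − (-1)(3) = 2
Σ = 6
Area = |Σ|/2 = 3.
Net area = 62 − 3 = 59.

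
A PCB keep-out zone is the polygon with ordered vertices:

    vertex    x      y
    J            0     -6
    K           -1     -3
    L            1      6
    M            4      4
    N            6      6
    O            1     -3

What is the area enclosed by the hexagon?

Apply the shoelace (surveyor's) formula: 2A = Σ (x_i·y_{i+1} − x_{i+1}·y_i), indices taken mod 6.
Σ = (-6) + (-3) + (-20) + (0) + (-24) + (-6) = -59
Area = |Σ|/2 = 29.5.

29.5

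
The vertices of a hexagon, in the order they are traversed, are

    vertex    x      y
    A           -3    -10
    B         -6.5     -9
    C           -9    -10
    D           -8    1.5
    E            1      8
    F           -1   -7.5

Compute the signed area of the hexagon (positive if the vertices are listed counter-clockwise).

-112.5

Apply the shoelace (surveyor's) formula: 2A = Σ (x_i·y_{i+1} − x_{i+1}·y_i), indices taken mod 6.
A→B: (-3)(-9) − (-6.5)(-10) = -38
B→C: (-6.5)(-10) − (-9)(-9) = -16
C→D: (-9)(1.5) − (-8)(-10) = -93.5
D→E: (-8)(8) − (1)(1.5) = -65.5
E→F: (1)(-7.5) − (-1)(8) = 0.5
F→A: (-1)(-10) − (-3)(-7.5) = -12.5
Σ = -225
Signed area = Σ/2 = -112.5 (negative ⇒ clockwise traversal).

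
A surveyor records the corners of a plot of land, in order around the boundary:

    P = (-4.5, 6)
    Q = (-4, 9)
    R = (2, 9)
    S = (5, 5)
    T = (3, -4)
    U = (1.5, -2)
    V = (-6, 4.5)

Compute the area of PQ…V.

80.75

Σ = (-16.5) + (-54) + (-35) + (-35) + (0) + (-5.25) + (-15.75) = -161.5
Area = |Σ|/2 = 80.75.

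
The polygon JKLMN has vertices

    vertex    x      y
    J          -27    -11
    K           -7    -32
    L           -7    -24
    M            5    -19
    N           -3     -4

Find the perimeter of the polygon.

92

|JK| = √((20)² + (-21)²) = √841 = 29
|KL| = √((0)² + (8)²) = √64 = 8
|LM| = √((12)² + (5)²) = √169 = 13
|MN| = √((-8)² + (15)²) = √289 = 17
|NJ| = √((-24)² + (-7)²) = √625 = 25
Perimeter = 29 + 8 + 13 + 17 + 25 = 92.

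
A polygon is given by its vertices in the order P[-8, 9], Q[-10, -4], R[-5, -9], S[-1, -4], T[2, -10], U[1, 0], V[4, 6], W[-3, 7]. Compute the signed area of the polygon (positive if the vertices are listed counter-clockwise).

Apply Gauss's area formula: 2A = Σ (x_i·y_{i+1} − x_{i+1}·y_i), indices taken mod 8.
Σ = (122) + (70) + (11) + (18) + (10) + (6) + (46) + (29) = 312
Signed area = Σ/2 = 156 (positive ⇒ counter-clockwise traversal).

156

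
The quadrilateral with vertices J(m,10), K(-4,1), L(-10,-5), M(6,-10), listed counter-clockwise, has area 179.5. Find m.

Write out the shoelace sum; only the two edges meeting at J involve m:
2·Area = [(6·10 − m·(-10)) + (m·1 − (-4)·10)] + 160
       = 11·m + 260 = 359
⇒ m = 9.

9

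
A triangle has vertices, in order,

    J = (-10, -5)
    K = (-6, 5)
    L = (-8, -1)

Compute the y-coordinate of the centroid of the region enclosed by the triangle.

Apply the surveyor's formula. First the cross-terms c_i = x_i·y_{i+1} − x_{i+1}·y_i:
  -80, 46, 30  ⇒  2A = -4, A = -2.
Then Σ (y_i + y_{i+1})·c_i = 4, so ȳ = 4 / (6·(-2)) = -1/3.

-1/3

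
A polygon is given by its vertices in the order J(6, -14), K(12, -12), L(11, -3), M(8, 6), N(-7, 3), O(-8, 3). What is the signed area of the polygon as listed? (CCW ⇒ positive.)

222.5

Apply the shoelace (surveyor's) formula: 2A = Σ (x_i·y_{i+1} − x_{i+1}·y_i), indices taken mod 6.
Σ = (96) + (96) + (90) + (66) + (3) + (94) = 445
Signed area = Σ/2 = 222.5 (positive ⇒ counter-clockwise traversal).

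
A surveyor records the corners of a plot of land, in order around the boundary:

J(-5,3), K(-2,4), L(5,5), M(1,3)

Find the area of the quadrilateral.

8

Apply the shoelace (surveyor's) formula: 2A = Σ (x_i·y_{i+1} − x_{i+1}·y_i), indices taken mod 4.
Σ = (-14) + (-30) + (10) + (18) = -16
Area = |Σ|/2 = 8.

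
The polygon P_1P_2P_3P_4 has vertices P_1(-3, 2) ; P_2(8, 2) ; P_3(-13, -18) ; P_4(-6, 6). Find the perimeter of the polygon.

70

|P_1P_2| = √((11)² + (0)²) = √121 = 11
|P_2P_3| = √((-21)² + (-20)²) = √841 = 29
|P_3P_4| = √((7)² + (24)²) = √625 = 25
|P_4P_1| = √((3)² + (-4)²) = √25 = 5
Perimeter = 11 + 29 + 25 + 5 = 70.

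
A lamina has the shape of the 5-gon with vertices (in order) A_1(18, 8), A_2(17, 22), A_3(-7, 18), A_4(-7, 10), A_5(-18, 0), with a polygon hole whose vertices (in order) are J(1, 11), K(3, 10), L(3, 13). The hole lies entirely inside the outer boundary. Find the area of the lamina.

403

Outer boundary:
Apply the shoelace formula: 2A = Σ (x_i·y_{i+1} − x_{i+1}·y_i), indices taken mod 5.
Σ = (260) + (460) + (56) + (180) + (-144) = 812
Area = |Σ|/2 = 406.
Hole:
Apply the shoelace formula: 2A = Σ (x_i·y_{i+1} − x_{i+1}·y_i), indices taken mod 3.
Cross-terms: -23, 9, 20  ⇒  Σ = 6
Area = |Σ|/2 = 3.
Net area = 406 − 3 = 403.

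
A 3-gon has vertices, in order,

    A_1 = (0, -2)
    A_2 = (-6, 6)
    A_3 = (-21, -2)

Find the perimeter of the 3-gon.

48

|A_1A_2| = √((-6)² + (8)²) = √100 = 10
|A_2A_3| = √((-15)² + (-8)²) = √289 = 17
|A_3A_1| = √((21)² + (0)²) = √441 = 21
Perimeter = 10 + 17 + 21 = 48.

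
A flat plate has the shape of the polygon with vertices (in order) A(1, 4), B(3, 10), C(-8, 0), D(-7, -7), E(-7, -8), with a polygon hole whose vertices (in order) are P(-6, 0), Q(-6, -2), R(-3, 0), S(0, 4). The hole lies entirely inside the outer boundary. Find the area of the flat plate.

51.5

Outer boundary:
Apply the shoelace (surveyor's) formula: 2A = Σ (x_i·y_{i+1} − x_{i+1}·y_i), indices taken mod 5.
A→B: (1)(10) − (3)(4) = -2
B→C: (3)(0) − (-8)(10) = 80
C→D: (-8)(-7) − (-7)(0) = 56
D→E: (-7)(-8) − (-7)(-7) = 7
E→A: (-7)(4) − (1)(-8) = -20
Σ = 121
Area = |Σ|/2 = 60.5.
Hole:
P→Q: (-6)(-2) − (-6)(0) = 12
Q→R: (-6)(0) − (-3)(-2) = -6
R→S: (-3)(4) − (0)(0) = -12
S→P: (0)(0) − (-6)(4) = 24
Σ = 18
Area = |Σ|/2 = 9.
Net area = 60.5 − 9 = 51.5.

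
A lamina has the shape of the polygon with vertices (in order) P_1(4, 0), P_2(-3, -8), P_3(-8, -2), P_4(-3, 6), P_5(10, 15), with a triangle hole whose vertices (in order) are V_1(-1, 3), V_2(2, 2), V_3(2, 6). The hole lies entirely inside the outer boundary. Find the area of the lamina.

148.5

Outer boundary:
Σ = (-32) + (-58) + (-54) + (-105) + (-60) = -309
Area = |Σ|/2 = 154.5.
Hole:
Apply the surveyor's formula: 2A = Σ (x_i·y_{i+1} − x_{i+1}·y_i), indices taken mod 3.
Σ = (-8) + (8) + (12) = 12
Area = |Σ|/2 = 6.
Net area = 154.5 − 6 = 148.5.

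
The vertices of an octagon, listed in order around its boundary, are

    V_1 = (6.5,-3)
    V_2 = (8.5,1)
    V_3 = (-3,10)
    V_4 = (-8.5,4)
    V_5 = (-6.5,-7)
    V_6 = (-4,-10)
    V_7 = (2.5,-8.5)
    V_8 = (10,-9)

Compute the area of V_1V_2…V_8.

232.75

Σ = (32) + (88) + (73) + (85.5) + (37) + (59) + (62.5) + (28.5) = 465.5
Area = |Σ|/2 = 232.75.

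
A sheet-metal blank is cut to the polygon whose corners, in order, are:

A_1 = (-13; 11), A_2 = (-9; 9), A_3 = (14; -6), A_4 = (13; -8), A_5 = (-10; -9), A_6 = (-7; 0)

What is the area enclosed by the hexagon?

Cross-terms: -18, -72, -34, -197, -63, -77  ⇒  Σ = -461
Area = |Σ|/2 = 230.5.

230.5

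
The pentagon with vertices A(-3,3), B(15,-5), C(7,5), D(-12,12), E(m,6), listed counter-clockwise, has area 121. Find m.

-8

Write out the shoelace sum; only the two edges meeting at E involve m:
2·Area = [((-12)·6 − m·12) + (m·3 − (-3)·6)] + 224
       = -9·m + 170 = 242
⇒ m = -8.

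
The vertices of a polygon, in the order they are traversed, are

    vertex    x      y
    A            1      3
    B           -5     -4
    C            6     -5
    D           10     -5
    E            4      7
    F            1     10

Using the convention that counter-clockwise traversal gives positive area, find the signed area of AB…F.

Σ = (11) + (49) + (20) + (90) + (33) + (-7) = 196
Signed area = Σ/2 = 98 (positive ⇒ counter-clockwise traversal).

98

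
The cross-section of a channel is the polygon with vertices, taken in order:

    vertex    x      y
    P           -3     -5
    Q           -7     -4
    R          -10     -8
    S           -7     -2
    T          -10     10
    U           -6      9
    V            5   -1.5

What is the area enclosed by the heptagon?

Cross-terms: -23, 16, -36, -90, -30, -36, -29.5  ⇒  Σ = -228.5
Area = |Σ|/2 = 114.25.

114.25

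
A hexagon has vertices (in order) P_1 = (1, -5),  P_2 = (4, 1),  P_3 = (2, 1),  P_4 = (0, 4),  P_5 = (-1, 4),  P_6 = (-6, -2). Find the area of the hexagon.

Apply the shoelace (surveyor's) formula: 2A = Σ (x_i·y_{i+1} − x_{i+1}·y_i), indices taken mod 6.
Cross-terms: 21, 2, 8, 4, 26, 32  ⇒  Σ = 93
Area = |Σ|/2 = 46.5.

46.5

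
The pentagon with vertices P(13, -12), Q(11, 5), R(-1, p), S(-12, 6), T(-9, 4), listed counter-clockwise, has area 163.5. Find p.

The doubled signed area Σ (x_i y_{i+1} − x_{i+1} y_i) is linear in p.
With p=0 it equals 258; the coefficient of p is 23 (from the two edges through R).
So 23·p + 258 = 2·163.5 = 327 ⇒ p = 3.

3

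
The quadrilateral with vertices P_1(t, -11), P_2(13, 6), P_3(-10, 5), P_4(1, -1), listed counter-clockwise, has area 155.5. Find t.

Write out the shoelace sum; only the two edges meeting at P_1 involve t:
2·Area = [(1·(-11) − t·(-1)) + (t·6 − 13·(-11))] + 130
       = 7·t + 262 = 311
⇒ t = 7.

7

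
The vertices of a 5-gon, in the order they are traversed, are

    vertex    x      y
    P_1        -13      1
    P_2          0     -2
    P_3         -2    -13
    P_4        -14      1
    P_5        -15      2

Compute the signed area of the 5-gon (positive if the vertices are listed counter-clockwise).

-82

Apply the surveyor's formula: 2A = Σ (x_i·y_{i+1} − x_{i+1}·y_i), indices taken mod 5.
P_1→P_2: (-13)(-2) − (0)(1) = 26
P_2→P_3: (0)(-13) − (-2)(-2) = -4
P_3→P_4: (-2)(1) − (-14)(-13) = -184
P_4→P_5: (-14)(2) − (-15)(1) = -13
P_5→P_1: (-15)(1) − (-13)(2) = 11
Σ = -164
Signed area = Σ/2 = -82 (negative ⇒ clockwise traversal).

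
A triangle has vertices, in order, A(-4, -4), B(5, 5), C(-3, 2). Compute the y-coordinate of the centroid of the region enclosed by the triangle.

Apply Gauss's area formula. First the cross-terms c_i = x_i·y_{i+1} − x_{i+1}·y_i:
  0, 25, 20  ⇒  2A = 45, A = 22.5.
Then Σ (y_i + y_{i+1})·c_i = 135, so ȳ = 135 / (6·22.5) = 1.

1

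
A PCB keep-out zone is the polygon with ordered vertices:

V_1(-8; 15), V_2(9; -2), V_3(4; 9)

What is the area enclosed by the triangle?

51

Apply the shoelace formula: 2A = Σ (x_i·y_{i+1} − x_{i+1}·y_i), indices taken mod 3.
Σ = (-119) + (89) + (132) = 102
Area = |Σ|/2 = 51.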